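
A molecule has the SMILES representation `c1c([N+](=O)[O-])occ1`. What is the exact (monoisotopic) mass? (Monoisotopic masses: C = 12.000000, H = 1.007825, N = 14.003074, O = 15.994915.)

Atom tally by fragment:
  furan ring core → C:4 H:4 O:1
  (− 1 ring H displaced by substituents)
  + NO2 → N:1 O:2
Element totals:
  C: 4
  H: 3
  N: 1
  O: 3
Molecular formula: C4H3NO3.
  M = 4(12.0) + 3(1.007825) + 14.003074 + 3(15.994915)
    = 48.000000 + 3.023475 + 14.003074 + 47.984745 = 113.011294

113.0113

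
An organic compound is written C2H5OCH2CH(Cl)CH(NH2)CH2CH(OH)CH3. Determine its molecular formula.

C8H18ClNO2

Atom tally by fragment:
  C2H5OCH2 → C:3 H:7 O:1
  CH(Cl) → C:1 H:1 Cl:1
  CH(NH2) → C:1 H:3 N:1
  CH2 → C:1 H:2
  CH(OH) → C:1 H:2 O:1
  CH3 → C:1 H:3
Element totals:
  C: 8
  H: 18
  Cl: 1
  N: 1
  O: 2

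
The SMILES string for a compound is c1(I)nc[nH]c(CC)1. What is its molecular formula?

Atom tally by fragment:
  imidazole ring core → C:3 H:4 N:2
  (− 2 ring H displaced by substituents)
  + I → I:1
  + C2H5 → C:2 H:5
Element totals:
  C: 5
  H: 7
  I: 1
  N: 2

C5H7IN2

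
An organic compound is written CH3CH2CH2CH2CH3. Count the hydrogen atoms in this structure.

12

Atom tally by fragment:
  CH3 → C:1 H:3
  CH2 → C:1 H:2
  CH2 → C:1 H:2
  CH2 → C:1 H:2
  CH3 → C:1 H:3
Element totals:
  C: 5
  H: 12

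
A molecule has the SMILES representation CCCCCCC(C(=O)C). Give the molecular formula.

C9H18O

Atom tally by fragment:
  CH3 → C:1 H:3
  CH2 → C:1 H:2
  CH2 → C:1 H:2
  CH2 → C:1 H:2
  CH2 → C:1 H:2
  CH2 → C:1 H:2
  CH2COCH3 → C:3 H:5 O:1
Element totals:
  C: 9
  H: 18
  O: 1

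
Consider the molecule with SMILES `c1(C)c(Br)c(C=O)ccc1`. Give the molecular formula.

C8H7BrO

Atom tally by fragment:
  benzene ring core → C:6 H:6
  (− 3 ring H displaced by substituents)
  + CH3 → C:1 H:3
  + Br → Br:1
  + CHO → C:1 H:1 O:1
Element totals:
  C: 8
  H: 7
  Br: 1
  O: 1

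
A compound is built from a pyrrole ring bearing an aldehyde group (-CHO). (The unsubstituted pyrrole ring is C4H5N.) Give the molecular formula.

C5H5NO

Atom tally by fragment:
  pyrrole ring core → C:4 H:5 N:1
  (− 1 ring H displaced by substituents)
  + CHO → C:1 H:1 O:1
Element totals:
  C: 5
  H: 5
  N: 1
  O: 1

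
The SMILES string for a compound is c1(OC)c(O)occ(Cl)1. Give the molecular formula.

C5H5ClO3

Atom tally by fragment:
  furan ring core → C:4 H:4 O:1
  (− 3 ring H displaced by substituents)
  + OCH3 → C:1 H:3 O:1
  + OH → O:1 H:1
  + Cl → Cl:1
Element totals:
  C: 5
  H: 5
  Cl: 1
  O: 3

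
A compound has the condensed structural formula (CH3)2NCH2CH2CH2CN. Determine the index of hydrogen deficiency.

2

Element totals:
  C: 6
  H: 12
  N: 2
Molecular formula: C6H12N2.
DoU = (2C + 2 + N − H − X) / 2 = (2·6 + 2 + 2 − 12 − 0) / 2 = 2.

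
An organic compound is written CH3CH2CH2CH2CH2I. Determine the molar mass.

Atom tally by fragment:
  CH3 → C:1 H:3
  CH2 → C:1 H:2
  CH2 → C:1 H:2
  CH2 → C:1 H:2
  CH2I → C:1 H:2 I:1
Element totals:
  C: 5
  H: 11
  I: 1
Molecular formula: C5H11I.
  M = 5(12.011) + 11(1.008) + 126.904
    = 60.055 + 11.088 + 126.904 = 198.047

198.05 g/mol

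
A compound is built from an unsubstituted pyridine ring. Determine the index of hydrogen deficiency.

Atom tally by fragment:
  pyridine ring core → C:5 H:5 N:1
Element totals:
  C: 5
  H: 5
  N: 1
Molecular formula: C5H5N.
DoU = (2C + 2 + N − H − X) / 2 = (2·5 + 2 + 1 − 5 − 0) / 2 = 4.

4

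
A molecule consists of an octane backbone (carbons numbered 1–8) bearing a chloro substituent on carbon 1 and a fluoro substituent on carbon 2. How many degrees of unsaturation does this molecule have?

Atom tally by fragment:
  ClCH2 → C:1 H:2 Cl:1
  CH(F) → C:1 H:1 F:1
  CH2 → C:1 H:2
  CH2 → C:1 H:2
  CH2 → C:1 H:2
  CH2 → C:1 H:2
  CH2 → C:1 H:2
  CH3 → C:1 H:3
Element totals:
  C: 8
  H: 16
  Cl: 1
  F: 1
Molecular formula: C8H16ClF.
DoU = (2C + 2 + N − H − X) / 2 = (2·8 + 2 + 0 − 16 − 2) / 2 = 0.

0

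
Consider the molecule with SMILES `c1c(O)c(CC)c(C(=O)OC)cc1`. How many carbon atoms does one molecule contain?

10

Atom tally by fragment:
  benzene ring core → C:6 H:6
  (− 3 ring H displaced by substituents)
  + OH → O:1 H:1
  + C2H5 → C:2 H:5
  + COOCH3 → C:2 H:3 O:2
Element totals:
  C: 10
  H: 12
  O: 3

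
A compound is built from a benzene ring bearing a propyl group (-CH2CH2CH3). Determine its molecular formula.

C9H12

Atom tally by fragment:
  benzene ring core → C:6 H:6
  (− 1 ring H displaced by substituents)
  + CH2CH2CH3 → C:3 H:7
Element totals:
  C: 9
  H: 12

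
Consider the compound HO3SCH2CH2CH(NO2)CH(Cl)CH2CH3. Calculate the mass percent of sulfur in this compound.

13.05%

Atom tally by fragment:
  HO3SCH2 → C:1 H:3 S:1 O:3
  CH2 → C:1 H:2
  CH(NO2) → C:1 H:1 N:1 O:2
  CH(Cl) → C:1 H:1 Cl:1
  CH2 → C:1 H:2
  CH3 → C:1 H:3
Element totals:
  C: 6
  H: 12
  Cl: 1
  N: 1
  O: 5
  S: 1
Molecular formula: C6H12ClNO5S.
Molar mass = 245.674 g/mol.
Mass from S: 1 × 32.06 = 32.060 g/mol.
%S = 32.060 / 245.674 × 100 = 13.05%.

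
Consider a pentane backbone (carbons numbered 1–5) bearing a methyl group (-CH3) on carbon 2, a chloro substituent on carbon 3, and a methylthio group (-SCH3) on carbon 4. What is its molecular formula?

Atom tally by fragment:
  CH3 → C:1 H:3
  CH(CH3) → C:2 H:4
  CH(Cl) → C:1 H:1 Cl:1
  CH(SCH3) → C:2 H:4 S:1
  CH3 → C:1 H:3
Element totals:
  C: 7
  H: 15
  Cl: 1
  S: 1

C7H15ClS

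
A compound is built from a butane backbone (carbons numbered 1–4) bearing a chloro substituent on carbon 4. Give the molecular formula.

Atom tally by fragment:
  CH3 → C:1 H:3
  CH2 → C:1 H:2
  CH2 → C:1 H:2
  CH2Cl → C:1 H:2 Cl:1
Element totals:
  C: 4
  H: 9
  Cl: 1

C4H9Cl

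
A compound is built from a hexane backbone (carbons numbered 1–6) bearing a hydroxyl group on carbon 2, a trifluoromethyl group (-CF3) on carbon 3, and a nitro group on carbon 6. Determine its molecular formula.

Atom tally by fragment:
  CH3 → C:1 H:3
  CH(OH) → C:1 H:2 O:1
  CH(CF3) → C:2 H:1 F:3
  CH2 → C:1 H:2
  CH2 → C:1 H:2
  CH2NO2 → C:1 H:2 N:1 O:2
Element totals:
  C: 7
  H: 12
  F: 3
  N: 1
  O: 3

C7H12F3NO3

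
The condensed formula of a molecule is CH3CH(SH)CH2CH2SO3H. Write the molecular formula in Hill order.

C4H10O3S2

Element totals:
  C: 4
  H: 10
  O: 3
  S: 2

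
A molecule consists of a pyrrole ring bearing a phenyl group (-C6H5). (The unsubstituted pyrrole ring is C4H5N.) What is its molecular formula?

C10H9N

Atom tally by fragment:
  pyrrole ring core → C:4 H:5 N:1
  (− 1 ring H displaced by substituents)
  + C6H5 → C:6 H:5
Element totals:
  C: 10
  H: 9
  N: 1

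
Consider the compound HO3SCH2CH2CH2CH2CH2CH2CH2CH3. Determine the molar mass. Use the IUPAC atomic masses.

194.29 g/mol

Element totals:
  C: 8
  H: 18
  O: 3
  S: 1
Molecular formula: C8H18O3S.
  M = 8(12.011) + 18(1.008) + 3(15.999) + 32.06
    = 96.088 + 18.144 + 47.997 + 32.060 = 194.289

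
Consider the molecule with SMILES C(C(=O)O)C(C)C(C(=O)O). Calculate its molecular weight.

Atom tally by fragment:
  HOOCCH2 → C:2 H:3 O:2
  CH(CH3) → C:2 H:4
  CH2COOH → C:2 H:3 O:2
Element totals:
  C: 6
  H: 10
  O: 4
Molecular formula: C6H10O4.
  M = 6(12.011) + 10(1.008) + 4(15.999)
    = 72.066 + 10.080 + 63.996 = 146.142

146.14 g/mol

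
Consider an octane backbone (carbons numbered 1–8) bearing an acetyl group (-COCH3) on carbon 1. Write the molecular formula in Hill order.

Atom tally by fragment:
  CH3COCH2 → C:3 H:5 O:1
  CH2 → C:1 H:2
  CH2 → C:1 H:2
  CH2 → C:1 H:2
  CH2 → C:1 H:2
  CH2 → C:1 H:2
  CH2 → C:1 H:2
  CH3 → C:1 H:3
Element totals:
  C: 10
  H: 20
  O: 1

C10H20O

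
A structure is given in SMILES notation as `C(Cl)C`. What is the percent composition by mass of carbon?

37.24%

Atom tally by fragment:
  ClCH2 → C:1 H:2 Cl:1
  CH3 → C:1 H:3
Element totals:
  C: 2
  H: 5
  Cl: 1
Molecular formula: C2H5Cl.
Molar mass = 64.512 g/mol.
Mass from C: 2 × 12.011 = 24.022 g/mol.
%C = 24.022 / 64.512 × 100 = 37.24%.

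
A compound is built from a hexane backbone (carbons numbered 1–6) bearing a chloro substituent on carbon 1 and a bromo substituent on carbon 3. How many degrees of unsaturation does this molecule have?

0

Atom tally by fragment:
  ClCH2 → C:1 H:2 Cl:1
  CH2 → C:1 H:2
  CH(Br) → C:1 H:1 Br:1
  CH2 → C:1 H:2
  CH2 → C:1 H:2
  CH3 → C:1 H:3
Element totals:
  C: 6
  H: 12
  Br: 1
  Cl: 1
Molecular formula: C6H12BrCl.
DoU = (2C + 2 + N − H − X) / 2 = (2·6 + 2 + 0 − 12 − 2) / 2 = 0.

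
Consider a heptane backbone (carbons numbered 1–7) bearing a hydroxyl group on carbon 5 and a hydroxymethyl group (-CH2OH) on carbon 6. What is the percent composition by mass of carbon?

65.71%

Atom tally by fragment:
  CH3 → C:1 H:3
  CH2 → C:1 H:2
  CH2 → C:1 H:2
  CH2 → C:1 H:2
  CH(OH) → C:1 H:2 O:1
  CH(CH2OH) → C:2 H:4 O:1
  CH3 → C:1 H:3
Element totals:
  C: 8
  H: 18
  O: 2
Molecular formula: C8H18O2.
Molar mass = 146.230 g/mol.
Mass from C: 8 × 12.011 = 96.088 g/mol.
%C = 96.088 / 146.230 × 100 = 65.71%.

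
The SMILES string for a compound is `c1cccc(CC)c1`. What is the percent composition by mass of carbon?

90.51%

Atom tally by fragment:
  benzene ring core → C:6 H:6
  (− 1 ring H displaced by substituents)
  + C2H5 → C:2 H:5
Element totals:
  C: 8
  H: 10
Molecular formula: C8H10.
Molar mass = 106.168 g/mol.
Mass from C: 8 × 12.011 = 96.088 g/mol.
%C = 96.088 / 106.168 × 100 = 90.51%.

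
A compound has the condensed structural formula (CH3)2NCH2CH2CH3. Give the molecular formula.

C5H13N

Atom tally by fragment:
  (CH3)2NCH2 → C:3 H:8 N:1
  CH2 → C:1 H:2
  CH3 → C:1 H:3
Element totals:
  C: 5
  H: 13
  N: 1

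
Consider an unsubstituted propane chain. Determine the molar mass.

Atom tally by fragment:
  CH3 → C:1 H:3
  CH2 → C:1 H:2
  CH3 → C:1 H:3
Element totals:
  C: 3
  H: 8
Molecular formula: C3H8.
  M = 3(12.011) + 8(1.008)
    = 36.033 + 8.064 = 44.097

44.10 g/mol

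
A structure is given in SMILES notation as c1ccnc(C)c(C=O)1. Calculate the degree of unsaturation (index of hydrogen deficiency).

Atom tally by fragment:
  pyridine ring core → C:5 H:5 N:1
  (− 2 ring H displaced by substituents)
  + CH3 → C:1 H:3
  + CHO → C:1 H:1 O:1
Element totals:
  C: 7
  H: 7
  N: 1
  O: 1
Molecular formula: C7H7NO.
DoU = (2C + 2 + N − H − X) / 2 = (2·7 + 2 + 1 − 7 − 0) / 2 = 5.

5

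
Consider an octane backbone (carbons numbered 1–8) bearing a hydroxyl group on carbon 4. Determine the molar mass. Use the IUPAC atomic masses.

130.23 g/mol

Atom tally by fragment:
  CH3 → C:1 H:3
  CH2 → C:1 H:2
  CH2 → C:1 H:2
  CH(OH) → C:1 H:2 O:1
  CH2 → C:1 H:2
  CH2 → C:1 H:2
  CH2 → C:1 H:2
  CH3 → C:1 H:3
Element totals:
  C: 8
  H: 18
  O: 1
Molecular formula: C8H18O.
  M = 8(12.011) + 18(1.008) + 15.999
    = 96.088 + 18.144 + 15.999 = 130.231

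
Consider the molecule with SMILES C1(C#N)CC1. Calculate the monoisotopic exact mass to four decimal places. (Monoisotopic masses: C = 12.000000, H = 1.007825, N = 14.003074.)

67.0422

Atom tally by fragment:
  cyclopropane ring core → C:3 H:6
  (− 1 ring H displaced by substituents)
  + CN → C:1 N:1
Element totals:
  C: 4
  H: 5
  N: 1
Molecular formula: C4H5N.
  M = 4(12.0) + 5(1.007825) + 14.003074
    = 48.000000 + 5.039125 + 14.003074 = 67.042199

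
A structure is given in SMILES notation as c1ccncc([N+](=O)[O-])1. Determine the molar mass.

Atom tally by fragment:
  pyridine ring core → C:5 H:5 N:1
  (− 1 ring H displaced by substituents)
  + NO2 → N:1 O:2
Element totals:
  C: 5
  H: 4
  N: 2
  O: 2
Molecular formula: C5H4N2O2.
  M = 5(12.011) + 4(1.008) + 2(14.007) + 2(15.999)
    = 60.055 + 4.032 + 28.014 + 31.998 = 124.099

124.10 g/mol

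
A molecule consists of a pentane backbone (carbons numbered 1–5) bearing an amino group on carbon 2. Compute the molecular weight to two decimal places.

Atom tally by fragment:
  CH3 → C:1 H:3
  CH(NH2) → C:1 H:3 N:1
  CH2 → C:1 H:2
  CH2 → C:1 H:2
  CH3 → C:1 H:3
Element totals:
  C: 5
  H: 13
  N: 1
Molecular formula: C5H13N.
  M = 5(12.011) + 13(1.008) + 14.007
    = 60.055 + 13.104 + 14.007 = 87.166

87.17 g/mol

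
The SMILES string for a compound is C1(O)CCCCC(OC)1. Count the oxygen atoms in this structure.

Atom tally by fragment:
  cyclohexane ring core → C:6 H:12
  (− 2 ring H displaced by substituents)
  + OH → O:1 H:1
  + OCH3 → C:1 H:3 O:1
Element totals:
  C: 7
  H: 14
  O: 2

2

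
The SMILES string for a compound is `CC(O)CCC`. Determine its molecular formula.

C5H12O

Atom tally by fragment:
  CH3 → C:1 H:3
  CH(OH) → C:1 H:2 O:1
  CH2 → C:1 H:2
  CH2 → C:1 H:2
  CH3 → C:1 H:3
Element totals:
  C: 5
  H: 12
  O: 1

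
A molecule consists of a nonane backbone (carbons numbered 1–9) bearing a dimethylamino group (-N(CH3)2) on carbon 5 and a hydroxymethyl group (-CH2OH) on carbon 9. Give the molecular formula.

Atom tally by fragment:
  CH3 → C:1 H:3
  CH2 → C:1 H:2
  CH2 → C:1 H:2
  CH2 → C:1 H:2
  CH(N(CH3)2) → C:3 H:7 N:1
  CH2 → C:1 H:2
  CH2 → C:1 H:2
  CH2 → C:1 H:2
  CH2CH2OH → C:2 H:5 O:1
Element totals:
  C: 12
  H: 27
  N: 1
  O: 1

C12H27NO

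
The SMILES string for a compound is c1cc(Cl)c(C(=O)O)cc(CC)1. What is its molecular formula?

Atom tally by fragment:
  benzene ring core → C:6 H:6
  (− 3 ring H displaced by substituents)
  + Cl → Cl:1
  + COOH → C:1 H:1 O:2
  + C2H5 → C:2 H:5
Element totals:
  C: 9
  H: 9
  Cl: 1
  O: 2

C9H9ClO2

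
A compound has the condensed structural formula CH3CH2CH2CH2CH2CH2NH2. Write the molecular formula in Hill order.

Atom tally by fragment:
  CH3 → C:1 H:3
  CH2 → C:1 H:2
  CH2 → C:1 H:2
  CH2 → C:1 H:2
  CH2 → C:1 H:2
  CH2NH2 → C:1 H:4 N:1
Element totals:
  C: 6
  H: 15
  N: 1

C6H15N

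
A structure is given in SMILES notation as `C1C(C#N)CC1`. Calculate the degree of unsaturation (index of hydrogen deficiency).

3

Atom tally by fragment:
  cyclobutane ring core → C:4 H:8
  (− 1 ring H displaced by substituents)
  + CN → C:1 N:1
Element totals:
  C: 5
  H: 7
  N: 1
Molecular formula: C5H7N.
DoU = (2C + 2 + N − H − X) / 2 = (2·5 + 2 + 1 − 7 − 0) / 2 = 3.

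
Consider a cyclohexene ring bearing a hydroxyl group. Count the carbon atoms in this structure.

6

Atom tally by fragment:
  cyclohexene ring core → C:6 H:10
  (− 1 ring H displaced by substituents)
  + OH → O:1 H:1
Element totals:
  C: 6
  H: 10
  O: 1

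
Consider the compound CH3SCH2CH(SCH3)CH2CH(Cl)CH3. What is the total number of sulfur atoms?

Atom tally by fragment:
  CH3SCH2 → C:2 H:5 S:1
  CH(SCH3) → C:2 H:4 S:1
  CH2 → C:1 H:2
  CH(Cl) → C:1 H:1 Cl:1
  CH3 → C:1 H:3
Element totals:
  C: 7
  H: 15
  Cl: 1
  S: 2

2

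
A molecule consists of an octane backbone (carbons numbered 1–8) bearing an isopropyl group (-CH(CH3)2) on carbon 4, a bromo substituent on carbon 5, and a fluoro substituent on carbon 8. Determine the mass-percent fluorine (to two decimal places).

7.50%

Atom tally by fragment:
  CH3 → C:1 H:3
  CH2 → C:1 H:2
  CH2 → C:1 H:2
  CH(CH(CH3)2) → C:4 H:8
  CH(Br) → C:1 H:1 Br:1
  CH2 → C:1 H:2
  CH2 → C:1 H:2
  CH2F → C:1 H:2 F:1
Element totals:
  C: 11
  H: 22
  Br: 1
  F: 1
Molecular formula: C11H22BrF.
Molar mass = 253.199 g/mol.
Mass from F: 1 × 18.998 = 18.998 g/mol.
%F = 18.998 / 253.199 × 100 = 7.50%.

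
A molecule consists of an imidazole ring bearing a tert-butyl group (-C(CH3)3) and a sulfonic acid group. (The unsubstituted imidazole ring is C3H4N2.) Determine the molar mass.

204.24 g/mol

Atom tally by fragment:
  imidazole ring core → C:3 H:4 N:2
  (− 2 ring H displaced by substituents)
  + C(CH3)3 → C:4 H:9
  + SO3H → S:1 O:3 H:1
Element totals:
  C: 7
  H: 12
  N: 2
  O: 3
  S: 1
Molecular formula: C7H12N2O3S.
  M = 7(12.011) + 12(1.008) + 2(14.007) + 3(15.999) + 32.06
    = 84.077 + 12.096 + 28.014 + 47.997 + 32.060 = 204.244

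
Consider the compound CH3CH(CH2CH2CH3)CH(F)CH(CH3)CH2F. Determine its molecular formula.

C9H18F2

Element totals:
  C: 9
  H: 18
  F: 2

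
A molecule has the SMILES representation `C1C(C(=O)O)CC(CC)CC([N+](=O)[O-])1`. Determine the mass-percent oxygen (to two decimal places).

31.80%

Atom tally by fragment:
  cyclohexane ring core → C:6 H:12
  (− 3 ring H displaced by substituents)
  + COOH → C:1 H:1 O:2
  + C2H5 → C:2 H:5
  + NO2 → N:1 O:2
Element totals:
  C: 9
  H: 15
  N: 1
  O: 4
Molecular formula: C9H15NO4.
Molar mass = 201.222 g/mol.
Mass from O: 4 × 15.999 = 63.996 g/mol.
%O = 63.996 / 201.222 × 100 = 31.80%.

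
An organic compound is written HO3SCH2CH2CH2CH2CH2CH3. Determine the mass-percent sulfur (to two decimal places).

19.29%

Atom tally by fragment:
  HO3SCH2 → C:1 H:3 S:1 O:3
  CH2 → C:1 H:2
  CH2 → C:1 H:2
  CH2 → C:1 H:2
  CH2 → C:1 H:2
  CH3 → C:1 H:3
Element totals:
  C: 6
  H: 14
  O: 3
  S: 1
Molecular formula: C6H14O3S.
Molar mass = 166.235 g/mol.
Mass from S: 1 × 32.06 = 32.060 g/mol.
%S = 32.060 / 166.235 × 100 = 19.29%.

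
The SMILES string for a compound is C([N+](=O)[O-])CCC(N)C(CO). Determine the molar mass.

Atom tally by fragment:
  O2NCH2 → C:1 H:2 N:1 O:2
  CH2 → C:1 H:2
  CH2 → C:1 H:2
  CH(NH2) → C:1 H:3 N:1
  CH2CH2OH → C:2 H:5 O:1
Element totals:
  C: 6
  H: 14
  N: 2
  O: 3
Molecular formula: C6H14N2O3.
  M = 6(12.011) + 14(1.008) + 2(14.007) + 3(15.999)
    = 72.066 + 14.112 + 28.014 + 47.997 = 162.189

162.19 g/mol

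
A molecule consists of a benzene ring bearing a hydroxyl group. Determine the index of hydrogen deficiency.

Atom tally by fragment:
  benzene ring core → C:6 H:6
  (− 1 ring H displaced by substituents)
  + OH → O:1 H:1
Element totals:
  C: 6
  H: 6
  O: 1
Molecular formula: C6H6O.
DoU = (2C + 2 + N − H − X) / 2 = (2·6 + 2 + 0 − 6 − 0) / 2 = 4.

4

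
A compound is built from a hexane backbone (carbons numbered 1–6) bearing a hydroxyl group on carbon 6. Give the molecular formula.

C6H14O

Atom tally by fragment:
  CH3 → C:1 H:3
  CH2 → C:1 H:2
  CH2 → C:1 H:2
  CH2 → C:1 H:2
  CH2 → C:1 H:2
  CH2OH → C:1 H:3 O:1
Element totals:
  C: 6
  H: 14
  O: 1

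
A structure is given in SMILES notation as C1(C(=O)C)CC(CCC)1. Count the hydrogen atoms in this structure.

Atom tally by fragment:
  cyclopropane ring core → C:3 H:6
  (− 2 ring H displaced by substituents)
  + COCH3 → C:2 H:3 O:1
  + CH2CH2CH3 → C:3 H:7
Element totals:
  C: 8
  H: 14
  O: 1

14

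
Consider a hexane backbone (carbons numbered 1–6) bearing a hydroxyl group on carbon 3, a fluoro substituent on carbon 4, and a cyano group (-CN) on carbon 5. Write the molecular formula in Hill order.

C7H12FNO

Atom tally by fragment:
  CH3 → C:1 H:3
  CH2 → C:1 H:2
  CH(OH) → C:1 H:2 O:1
  CH(F) → C:1 H:1 F:1
  CH(CN) → C:2 H:1 N:1
  CH3 → C:1 H:3
Element totals:
  C: 7
  H: 12
  F: 1
  N: 1
  O: 1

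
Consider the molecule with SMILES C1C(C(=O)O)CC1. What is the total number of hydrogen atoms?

8

Atom tally by fragment:
  cyclobutane ring core → C:4 H:8
  (− 1 ring H displaced by substituents)
  + COOH → C:1 H:1 O:2
Element totals:
  C: 5
  H: 8
  O: 2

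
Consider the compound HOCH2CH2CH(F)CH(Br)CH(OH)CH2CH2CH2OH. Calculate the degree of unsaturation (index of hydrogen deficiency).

Atom tally by fragment:
  HOCH2CH2 → C:2 H:5 O:1
  CH(F) → C:1 H:1 F:1
  CH(Br) → C:1 H:1 Br:1
  CH(OH) → C:1 H:2 O:1
  CH2 → C:1 H:2
  CH2CH2OH → C:2 H:5 O:1
Element totals:
  C: 8
  H: 16
  Br: 1
  F: 1
  O: 3
Molecular formula: C8H16BrFO3.
DoU = (2C + 2 + N − H − X) / 2 = (2·8 + 2 + 0 − 16 − 2) / 2 = 0.

0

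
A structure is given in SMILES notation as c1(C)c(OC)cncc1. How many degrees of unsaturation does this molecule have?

4

Atom tally by fragment:
  pyridine ring core → C:5 H:5 N:1
  (− 2 ring H displaced by substituents)
  + CH3 → C:1 H:3
  + OCH3 → C:1 H:3 O:1
Element totals:
  C: 7
  H: 9
  N: 1
  O: 1
Molecular formula: C7H9NO.
DoU = (2C + 2 + N − H − X) / 2 = (2·7 + 2 + 1 − 9 − 0) / 2 = 4.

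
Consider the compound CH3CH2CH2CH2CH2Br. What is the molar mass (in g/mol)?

151.05 g/mol

Atom tally by fragment:
  CH3 → C:1 H:3
  CH2 → C:1 H:2
  CH2 → C:1 H:2
  CH2 → C:1 H:2
  CH2Br → C:1 H:2 Br:1
Element totals:
  C: 5
  H: 11
  Br: 1
Molecular formula: C5H11Br.
  M = 5(12.011) + 11(1.008) + 79.904
    = 60.055 + 11.088 + 79.904 = 151.047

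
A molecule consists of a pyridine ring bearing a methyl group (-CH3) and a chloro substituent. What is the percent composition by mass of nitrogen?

10.98%

Atom tally by fragment:
  pyridine ring core → C:5 H:5 N:1
  (− 2 ring H displaced by substituents)
  + CH3 → C:1 H:3
  + Cl → Cl:1
Element totals:
  C: 6
  H: 6
  Cl: 1
  N: 1
Molecular formula: C6H6ClN.
Molar mass = 127.571 g/mol.
Mass from N: 1 × 14.007 = 14.007 g/mol.
%N = 14.007 / 127.571 × 100 = 10.98%.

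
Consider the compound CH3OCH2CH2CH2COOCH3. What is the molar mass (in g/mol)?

Atom tally by fragment:
  CH3OCH2 → C:2 H:5 O:1
  CH2 → C:1 H:2
  CH2COOCH3 → C:3 H:5 O:2
Element totals:
  C: 6
  H: 12
  O: 3
Molecular formula: C6H12O3.
  M = 6(12.011) + 12(1.008) + 3(15.999)
    = 72.066 + 12.096 + 47.997 = 132.159

132.16 g/mol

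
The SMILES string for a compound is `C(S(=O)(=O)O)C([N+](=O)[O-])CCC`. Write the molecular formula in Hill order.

C5H11NO5S

Atom tally by fragment:
  HO3SCH2 → C:1 H:3 S:1 O:3
  CH(NO2) → C:1 H:1 N:1 O:2
  CH2 → C:1 H:2
  CH2 → C:1 H:2
  CH3 → C:1 H:3
Element totals:
  C: 5
  H: 11
  N: 1
  O: 5
  S: 1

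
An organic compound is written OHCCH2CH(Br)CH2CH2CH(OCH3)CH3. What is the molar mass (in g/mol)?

Atom tally by fragment:
  OHCCH2 → C:2 H:3 O:1
  CH(Br) → C:1 H:1 Br:1
  CH2 → C:1 H:2
  CH2 → C:1 H:2
  CH(OCH3) → C:2 H:4 O:1
  CH3 → C:1 H:3
Element totals:
  C: 8
  H: 15
  Br: 1
  O: 2
Molecular formula: C8H15BrO2.
  M = 8(12.011) + 15(1.008) + 79.904 + 2(15.999)
    = 96.088 + 15.120 + 79.904 + 31.998 = 223.110

223.11 g/mol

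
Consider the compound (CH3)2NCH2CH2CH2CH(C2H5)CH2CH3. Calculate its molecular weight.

157.30 g/mol

Element totals:
  C: 10
  H: 23
  N: 1
Molecular formula: C10H23N.
  M = 10(12.011) + 23(1.008) + 14.007
    = 120.110 + 23.184 + 14.007 = 157.301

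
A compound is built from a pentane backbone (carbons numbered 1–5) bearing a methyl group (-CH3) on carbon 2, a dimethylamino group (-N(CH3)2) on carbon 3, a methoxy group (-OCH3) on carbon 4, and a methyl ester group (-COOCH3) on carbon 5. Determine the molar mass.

217.31 g/mol

Atom tally by fragment:
  CH3 → C:1 H:3
  CH(CH3) → C:2 H:4
  CH(N(CH3)2) → C:3 H:7 N:1
  CH(OCH3) → C:2 H:4 O:1
  CH2COOCH3 → C:3 H:5 O:2
Element totals:
  C: 11
  H: 23
  N: 1
  O: 3
Molecular formula: C11H23NO3.
  M = 11(12.011) + 23(1.008) + 14.007 + 3(15.999)
    = 132.121 + 23.184 + 14.007 + 47.997 = 217.309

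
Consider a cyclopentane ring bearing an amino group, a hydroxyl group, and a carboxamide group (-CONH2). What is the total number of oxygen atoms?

Atom tally by fragment:
  cyclopentane ring core → C:5 H:10
  (− 3 ring H displaced by substituents)
  + NH2 → N:1 H:2
  + OH → O:1 H:1
  + CONH2 → C:1 H:2 O:1 N:1
Element totals:
  C: 6
  H: 12
  N: 2
  O: 2

2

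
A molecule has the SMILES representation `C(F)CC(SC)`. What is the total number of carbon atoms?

Atom tally by fragment:
  FCH2 → C:1 H:2 F:1
  CH2 → C:1 H:2
  CH2SCH3 → C:2 H:5 S:1
Element totals:
  C: 4
  H: 9
  F: 1
  S: 1

4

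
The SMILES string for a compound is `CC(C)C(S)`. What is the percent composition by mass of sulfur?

Atom tally by fragment:
  CH3 → C:1 H:3
  CH(CH3) → C:2 H:4
  CH2SH → C:1 H:3 S:1
Element totals:
  C: 4
  H: 10
  S: 1
Molecular formula: C4H10S.
Molar mass = 90.184 g/mol.
Mass from S: 1 × 32.06 = 32.060 g/mol.
%S = 32.060 / 90.184 × 100 = 35.55%.

35.55%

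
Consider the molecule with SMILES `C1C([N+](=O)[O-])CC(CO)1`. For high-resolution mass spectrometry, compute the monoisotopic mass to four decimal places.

Atom tally by fragment:
  cyclobutane ring core → C:4 H:8
  (− 2 ring H displaced by substituents)
  + NO2 → N:1 O:2
  + CH2OH → C:1 H:3 O:1
Element totals:
  C: 5
  H: 9
  N: 1
  O: 3
Molecular formula: C5H9NO3.
  M = 5(12.0) + 9(1.007825) + 14.003074 + 3(15.994915)
    = 60.000000 + 9.070425 + 14.003074 + 47.984745 = 131.058244

131.0582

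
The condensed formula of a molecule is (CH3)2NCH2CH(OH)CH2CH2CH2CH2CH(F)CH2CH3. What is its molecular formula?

C11H24FNO

Atom tally by fragment:
  (CH3)2NCH2 → C:3 H:8 N:1
  CH(OH) → C:1 H:2 O:1
  CH2 → C:1 H:2
  CH2 → C:1 H:2
  CH2 → C:1 H:2
  CH2 → C:1 H:2
  CH(F) → C:1 H:1 F:1
  CH2 → C:1 H:2
  CH3 → C:1 H:3
Element totals:
  C: 11
  H: 24
  F: 1
  N: 1
  O: 1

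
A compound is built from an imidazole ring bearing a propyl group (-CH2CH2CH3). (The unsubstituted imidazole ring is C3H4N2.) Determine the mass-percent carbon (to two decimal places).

Atom tally by fragment:
  imidazole ring core → C:3 H:4 N:2
  (− 1 ring H displaced by substituents)
  + CH2CH2CH3 → C:3 H:7
Element totals:
  C: 6
  H: 10
  N: 2
Molecular formula: C6H10N2.
Molar mass = 110.160 g/mol.
Mass from C: 6 × 12.011 = 72.066 g/mol.
%C = 72.066 / 110.160 × 100 = 65.42%.

65.42%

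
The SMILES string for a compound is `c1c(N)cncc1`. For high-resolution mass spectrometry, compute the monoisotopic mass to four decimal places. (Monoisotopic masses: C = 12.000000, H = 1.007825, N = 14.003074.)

Atom tally by fragment:
  pyridine ring core → C:5 H:5 N:1
  (− 1 ring H displaced by substituents)
  + NH2 → N:1 H:2
Element totals:
  C: 5
  H: 6
  N: 2
Molecular formula: C5H6N2.
  M = 5(12.0) + 6(1.007825) + 2(14.003074)
    = 60.000000 + 6.046950 + 28.006148 = 94.053098

94.0531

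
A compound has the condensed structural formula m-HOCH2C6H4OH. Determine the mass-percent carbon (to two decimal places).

67.73%

Element totals:
  C: 7
  H: 8
  O: 2
Molecular formula: C7H8O2.
Molar mass = 124.139 g/mol.
Mass from C: 7 × 12.011 = 84.077 g/mol.
%C = 84.077 / 124.139 × 100 = 67.73%.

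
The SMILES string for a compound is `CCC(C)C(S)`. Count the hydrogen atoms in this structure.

Atom tally by fragment:
  CH3 → C:1 H:3
  CH2 → C:1 H:2
  CH(CH3) → C:2 H:4
  CH2SH → C:1 H:3 S:1
Element totals:
  C: 5
  H: 12
  S: 1

12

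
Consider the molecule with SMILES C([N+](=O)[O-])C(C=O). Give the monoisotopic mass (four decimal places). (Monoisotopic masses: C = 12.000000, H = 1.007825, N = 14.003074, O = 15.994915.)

103.0269

Atom tally by fragment:
  O2NCH2 → C:1 H:2 N:1 O:2
  CH2CHO → C:2 H:3 O:1
Element totals:
  C: 3
  H: 5
  N: 1
  O: 3
Molecular formula: C3H5NO3.
  M = 3(12.0) + 5(1.007825) + 14.003074 + 3(15.994915)
    = 36.000000 + 5.039125 + 14.003074 + 47.984745 = 103.026944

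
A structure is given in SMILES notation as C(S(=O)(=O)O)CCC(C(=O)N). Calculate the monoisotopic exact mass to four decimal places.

Atom tally by fragment:
  HO3SCH2 → C:1 H:3 S:1 O:3
  CH2 → C:1 H:2
  CH2 → C:1 H:2
  CH2CONH2 → C:2 H:4 O:1 N:1
Element totals:
  C: 5
  H: 11
  N: 1
  O: 4
  S: 1
Molecular formula: C5H11NO4S.
  M = 5(12.0) + 11(1.007825) + 14.003074 + 4(15.994915) + 31.972071
    = 60.000000 + 11.086075 + 14.003074 + 63.979660 + 31.972071 = 181.040880

181.0409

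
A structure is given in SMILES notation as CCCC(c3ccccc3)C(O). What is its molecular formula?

Atom tally by fragment:
  CH3 → C:1 H:3
  CH2 → C:1 H:2
  CH2 → C:1 H:2
  CH(C6H5) → C:7 H:6
  CH2OH → C:1 H:3 O:1
Element totals:
  C: 11
  H: 16
  O: 1

C11H16O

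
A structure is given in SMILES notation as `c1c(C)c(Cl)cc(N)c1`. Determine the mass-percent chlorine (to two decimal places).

25.04%

Atom tally by fragment:
  benzene ring core → C:6 H:6
  (− 3 ring H displaced by substituents)
  + CH3 → C:1 H:3
  + Cl → Cl:1
  + NH2 → N:1 H:2
Element totals:
  C: 7
  H: 8
  Cl: 1
  N: 1
Molecular formula: C7H8ClN.
Molar mass = 141.598 g/mol.
Mass from Cl: 1 × 35.45 = 35.450 g/mol.
%Cl = 35.450 / 141.598 × 100 = 25.04%.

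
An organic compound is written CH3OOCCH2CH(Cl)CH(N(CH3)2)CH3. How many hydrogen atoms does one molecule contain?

Element totals:
  C: 8
  H: 16
  Cl: 1
  N: 1
  O: 2

16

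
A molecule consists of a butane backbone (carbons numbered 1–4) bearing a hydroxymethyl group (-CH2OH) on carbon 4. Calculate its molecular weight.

Atom tally by fragment:
  CH3 → C:1 H:3
  CH2 → C:1 H:2
  CH2 → C:1 H:2
  CH2CH2OH → C:2 H:5 O:1
Element totals:
  C: 5
  H: 12
  O: 1
Molecular formula: C5H12O.
  M = 5(12.011) + 12(1.008) + 15.999
    = 60.055 + 12.096 + 15.999 = 88.150

88.15 g/mol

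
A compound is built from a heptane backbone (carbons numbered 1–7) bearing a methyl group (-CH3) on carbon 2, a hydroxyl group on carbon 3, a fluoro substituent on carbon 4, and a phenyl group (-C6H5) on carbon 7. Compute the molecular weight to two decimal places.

Atom tally by fragment:
  CH3 → C:1 H:3
  CH(CH3) → C:2 H:4
  CH(OH) → C:1 H:2 O:1
  CH(F) → C:1 H:1 F:1
  CH2 → C:1 H:2
  CH2 → C:1 H:2
  CH2C6H5 → C:7 H:7
Element totals:
  C: 14
  H: 21
  F: 1
  O: 1
Molecular formula: C14H21FO.
  M = 14(12.011) + 21(1.008) + 18.998 + 15.999
    = 168.154 + 21.168 + 18.998 + 15.999 = 224.319

224.32 g/mol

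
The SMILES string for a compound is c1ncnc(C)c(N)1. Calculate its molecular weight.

109.13 g/mol

Atom tally by fragment:
  pyrimidine ring core → C:4 H:4 N:2
  (− 2 ring H displaced by substituents)
  + CH3 → C:1 H:3
  + NH2 → N:1 H:2
Element totals:
  C: 5
  H: 7
  N: 3
Molecular formula: C5H7N3.
  M = 5(12.011) + 7(1.008) + 3(14.007)
    = 60.055 + 7.056 + 42.021 = 109.132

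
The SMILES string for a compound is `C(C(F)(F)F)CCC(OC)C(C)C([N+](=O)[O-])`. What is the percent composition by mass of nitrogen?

5.76%

Atom tally by fragment:
  F3CCH2 → C:2 H:2 F:3
  CH2 → C:1 H:2
  CH2 → C:1 H:2
  CH(OCH3) → C:2 H:4 O:1
  CH(CH3) → C:2 H:4
  CH2NO2 → C:1 H:2 N:1 O:2
Element totals:
  C: 9
  H: 16
  F: 3
  N: 1
  O: 3
Molecular formula: C9H16F3NO3.
Molar mass = 243.225 g/mol.
Mass from N: 1 × 14.007 = 14.007 g/mol.
%N = 14.007 / 243.225 × 100 = 5.76%.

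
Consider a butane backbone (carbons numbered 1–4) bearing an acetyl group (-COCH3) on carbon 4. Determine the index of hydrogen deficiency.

Atom tally by fragment:
  CH3 → C:1 H:3
  CH2 → C:1 H:2
  CH2 → C:1 H:2
  CH2COCH3 → C:3 H:5 O:1
Element totals:
  C: 6
  H: 12
  O: 1
Molecular formula: C6H12O.
DoU = (2C + 2 + N − H − X) / 2 = (2·6 + 2 + 0 − 12 − 0) / 2 = 1.

1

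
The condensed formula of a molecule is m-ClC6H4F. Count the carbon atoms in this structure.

6

Atom tally by fragment:
  benzene ring core → C:6 H:6
  (− 2 ring H displaced by substituents)
  + Cl → Cl:1
  + F → F:1
Element totals:
  C: 6
  H: 4
  Cl: 1
  F: 1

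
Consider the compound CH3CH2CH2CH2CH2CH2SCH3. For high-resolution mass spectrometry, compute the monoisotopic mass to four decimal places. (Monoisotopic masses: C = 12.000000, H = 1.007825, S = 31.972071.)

Atom tally by fragment:
  CH3 → C:1 H:3
  CH2 → C:1 H:2
  CH2 → C:1 H:2
  CH2 → C:1 H:2
  CH2 → C:1 H:2
  CH2SCH3 → C:2 H:5 S:1
Element totals:
  C: 7
  H: 16
  S: 1
Molecular formula: C7H16S.
  M = 7(12.0) + 16(1.007825) + 31.972071
    = 84.000000 + 16.125200 + 31.972071 = 132.097271

132.0973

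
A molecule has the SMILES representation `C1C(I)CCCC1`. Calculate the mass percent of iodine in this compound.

60.41%

Atom tally by fragment:
  cyclohexane ring core → C:6 H:12
  (− 1 ring H displaced by substituents)
  + I → I:1
Element totals:
  C: 6
  H: 11
  I: 1
Molecular formula: C6H11I.
Molar mass = 210.058 g/mol.
Mass from I: 1 × 126.904 = 126.904 g/mol.
%I = 126.904 / 210.058 × 100 = 60.41%.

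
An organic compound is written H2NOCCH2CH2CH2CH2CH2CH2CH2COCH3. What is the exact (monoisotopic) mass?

185.1416

Element totals:
  C: 10
  H: 19
  N: 1
  O: 2
Molecular formula: C10H19NO2.
  M = 10(12.0) + 19(1.007825) + 14.003074 + 2(15.994915)
    = 120.000000 + 19.148675 + 14.003074 + 31.989830 = 185.141579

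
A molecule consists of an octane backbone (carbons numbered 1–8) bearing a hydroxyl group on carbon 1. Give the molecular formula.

C8H18O

Atom tally by fragment:
  HOCH2 → C:1 H:3 O:1
  CH2 → C:1 H:2
  CH2 → C:1 H:2
  CH2 → C:1 H:2
  CH2 → C:1 H:2
  CH2 → C:1 H:2
  CH2 → C:1 H:2
  CH3 → C:1 H:3
Element totals:
  C: 8
  H: 18
  O: 1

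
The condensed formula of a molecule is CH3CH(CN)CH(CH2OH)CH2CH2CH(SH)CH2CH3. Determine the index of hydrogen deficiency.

Element totals:
  C: 10
  H: 19
  N: 1
  O: 1
  S: 1
Molecular formula: C10H19NOS.
DoU = (2C + 2 + N − H − X) / 2 = (2·10 + 2 + 1 − 19 − 0) / 2 = 2.

2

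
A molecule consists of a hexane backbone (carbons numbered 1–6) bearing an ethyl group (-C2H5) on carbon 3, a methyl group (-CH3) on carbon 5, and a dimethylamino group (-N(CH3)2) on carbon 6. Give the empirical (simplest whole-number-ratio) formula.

C11H25N

Atom tally by fragment:
  CH3 → C:1 H:3
  CH2 → C:1 H:2
  CH(C2H5) → C:3 H:6
  CH2 → C:1 H:2
  CH(CH3) → C:2 H:4
  CH2N(CH3)2 → C:3 H:8 N:1
Element totals:
  C: 11
  H: 25
  N: 1
Molecular formula: C11H25N.
gcd of subscripts (11, 25, 1) = 1, so the empirical formula equals the molecular formula.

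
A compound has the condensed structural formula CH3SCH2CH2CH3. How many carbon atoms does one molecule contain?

Element totals:
  C: 4
  H: 10
  S: 1

4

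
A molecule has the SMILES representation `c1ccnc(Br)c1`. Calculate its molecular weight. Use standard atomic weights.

Atom tally by fragment:
  pyridine ring core → C:5 H:5 N:1
  (− 1 ring H displaced by substituents)
  + Br → Br:1
Element totals:
  C: 5
  H: 4
  Br: 1
  N: 1
Molecular formula: C5H4BrN.
  M = 5(12.011) + 4(1.008) + 79.904 + 14.007
    = 60.055 + 4.032 + 79.904 + 14.007 = 157.998

158.00 g/mol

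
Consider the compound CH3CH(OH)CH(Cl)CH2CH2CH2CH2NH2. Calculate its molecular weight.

Atom tally by fragment:
  CH3 → C:1 H:3
  CH(OH) → C:1 H:2 O:1
  CH(Cl) → C:1 H:1 Cl:1
  CH2 → C:1 H:2
  CH2 → C:1 H:2
  CH2 → C:1 H:2
  CH2NH2 → C:1 H:4 N:1
Element totals:
  C: 7
  H: 16
  Cl: 1
  N: 1
  O: 1
Molecular formula: C7H16ClNO.
  M = 7(12.011) + 16(1.008) + 35.45 + 14.007 + 15.999
    = 84.077 + 16.128 + 35.450 + 14.007 + 15.999 = 165.661

165.66 g/mol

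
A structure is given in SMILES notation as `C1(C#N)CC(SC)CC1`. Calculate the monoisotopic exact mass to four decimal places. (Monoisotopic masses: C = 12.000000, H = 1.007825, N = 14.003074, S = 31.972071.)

Atom tally by fragment:
  cyclopentane ring core → C:5 H:10
  (− 2 ring H displaced by substituents)
  + CN → C:1 N:1
  + SCH3 → C:1 H:3 S:1
Element totals:
  C: 7
  H: 11
  N: 1
  S: 1
Molecular formula: C7H11NS.
  M = 7(12.0) + 11(1.007825) + 14.003074 + 31.972071
    = 84.000000 + 11.086075 + 14.003074 + 31.972071 = 141.061220

141.0612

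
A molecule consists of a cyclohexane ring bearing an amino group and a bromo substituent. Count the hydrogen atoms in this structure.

Atom tally by fragment:
  cyclohexane ring core → C:6 H:12
  (− 2 ring H displaced by substituents)
  + NH2 → N:1 H:2
  + Br → Br:1
Element totals:
  C: 6
  H: 12
  Br: 1
  N: 1

12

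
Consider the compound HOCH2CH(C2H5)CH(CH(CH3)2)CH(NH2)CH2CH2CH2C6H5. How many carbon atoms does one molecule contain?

Element totals:
  C: 18
  H: 31
  N: 1
  O: 1

18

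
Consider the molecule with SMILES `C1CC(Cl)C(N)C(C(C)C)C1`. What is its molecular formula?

Atom tally by fragment:
  cyclohexane ring core → C:6 H:12
  (− 3 ring H displaced by substituents)
  + Cl → Cl:1
  + NH2 → N:1 H:2
  + CH(CH3)2 → C:3 H:7
Element totals:
  C: 9
  H: 18
  Cl: 1
  N: 1

C9H18ClN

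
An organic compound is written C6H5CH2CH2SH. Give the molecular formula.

C8H10S

Atom tally by fragment:
  C6H5CH2 → C:7 H:7
  CH2SH → C:1 H:3 S:1
Element totals:
  C: 8
  H: 10
  S: 1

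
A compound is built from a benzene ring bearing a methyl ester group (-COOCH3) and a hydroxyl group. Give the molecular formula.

Atom tally by fragment:
  benzene ring core → C:6 H:6
  (− 2 ring H displaced by substituents)
  + COOCH3 → C:2 H:3 O:2
  + OH → O:1 H:1
Element totals:
  C: 8
  H: 8
  O: 3

C8H8O3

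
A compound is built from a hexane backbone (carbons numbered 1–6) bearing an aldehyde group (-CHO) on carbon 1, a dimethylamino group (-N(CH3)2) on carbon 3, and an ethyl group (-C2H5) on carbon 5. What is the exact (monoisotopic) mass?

185.1780

Atom tally by fragment:
  OHCCH2 → C:2 H:3 O:1
  CH2 → C:1 H:2
  CH(N(CH3)2) → C:3 H:7 N:1
  CH2 → C:1 H:2
  CH(C2H5) → C:3 H:6
  CH3 → C:1 H:3
Element totals:
  C: 11
  H: 23
  N: 1
  O: 1
Molecular formula: C11H23NO.
  M = 11(12.0) + 23(1.007825) + 14.003074 + 15.994915
    = 132.000000 + 23.179975 + 14.003074 + 15.994915 = 185.177964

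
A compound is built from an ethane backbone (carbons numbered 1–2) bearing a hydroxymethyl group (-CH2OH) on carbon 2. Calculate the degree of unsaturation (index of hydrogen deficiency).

0

Atom tally by fragment:
  CH3 → C:1 H:3
  CH2CH2OH → C:2 H:5 O:1
Element totals:
  C: 3
  H: 8
  O: 1
Molecular formula: C3H8O.
DoU = (2C + 2 + N − H − X) / 2 = (2·3 + 2 + 0 − 8 − 0) / 2 = 0.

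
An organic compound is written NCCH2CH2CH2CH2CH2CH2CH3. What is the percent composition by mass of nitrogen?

Atom tally by fragment:
  NCCH2 → C:2 H:2 N:1
  CH2 → C:1 H:2
  CH2 → C:1 H:2
  CH2 → C:1 H:2
  CH2 → C:1 H:2
  CH2 → C:1 H:2
  CH3 → C:1 H:3
Element totals:
  C: 8
  H: 15
  N: 1
Molecular formula: C8H15N.
Molar mass = 125.215 g/mol.
Mass from N: 1 × 14.007 = 14.007 g/mol.
%N = 14.007 / 125.215 × 100 = 11.19%.

11.19%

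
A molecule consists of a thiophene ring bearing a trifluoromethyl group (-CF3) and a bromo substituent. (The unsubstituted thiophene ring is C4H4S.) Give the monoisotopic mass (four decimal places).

229.9013

Atom tally by fragment:
  thiophene ring core → C:4 H:4 S:1
  (− 2 ring H displaced by substituents)
  + CF3 → C:1 F:3
  + Br → Br:1
Element totals:
  C: 5
  H: 2
  Br: 1
  F: 3
  S: 1
Molecular formula: C5H2BrF3S.
  M = 5(12.0) + 2(1.007825) + 78.918338 + 3(18.998403) + 31.972071
    = 60.000000 + 2.015650 + 78.918338 + 56.995209 + 31.972071 = 229.901268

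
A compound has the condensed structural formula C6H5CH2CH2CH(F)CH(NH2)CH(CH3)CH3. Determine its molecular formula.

Element totals:
  C: 13
  H: 20
  F: 1
  N: 1

C13H20FN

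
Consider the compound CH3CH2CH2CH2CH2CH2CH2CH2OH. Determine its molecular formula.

Element totals:
  C: 8
  H: 18
  O: 1

C8H18O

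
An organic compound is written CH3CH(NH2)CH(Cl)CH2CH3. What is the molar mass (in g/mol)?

Atom tally by fragment:
  CH3 → C:1 H:3
  CH(NH2) → C:1 H:3 N:1
  CH(Cl) → C:1 H:1 Cl:1
  CH2 → C:1 H:2
  CH3 → C:1 H:3
Element totals:
  C: 5
  H: 12
  Cl: 1
  N: 1
Molecular formula: C5H12ClN.
  M = 5(12.011) + 12(1.008) + 35.45 + 14.007
    = 60.055 + 12.096 + 35.450 + 14.007 = 121.608

121.61 g/mol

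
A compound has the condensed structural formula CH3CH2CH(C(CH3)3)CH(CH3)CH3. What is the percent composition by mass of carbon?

84.41%

Element totals:
  C: 10
  H: 22
Molecular formula: C10H22.
Molar mass = 142.286 g/mol.
Mass from C: 10 × 12.011 = 120.110 g/mol.
%C = 120.110 / 142.286 × 100 = 84.41%.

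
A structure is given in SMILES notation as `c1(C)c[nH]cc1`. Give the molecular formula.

Atom tally by fragment:
  pyrrole ring core → C:4 H:5 N:1
  (− 1 ring H displaced by substituents)
  + CH3 → C:1 H:3
Element totals:
  C: 5
  H: 7
  N: 1

C5H7N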